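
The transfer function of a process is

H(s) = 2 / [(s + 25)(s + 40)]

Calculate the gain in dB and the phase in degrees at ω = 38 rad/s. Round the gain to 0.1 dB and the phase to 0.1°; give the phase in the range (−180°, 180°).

-62.0 dB, -100.2°

At s = jω = j38:
pole (s+25): 25 + j38 → |·| = √(25²+38²) = √2069 ≈ 45.486, ∠ = arctan(38/25) ≈ 56.66°
pole (s+40): 40 + j38 → |·| = √(40²+38²) = √3044 ≈ 55.172, ∠ = arctan(38/40) ≈ 43.53°
|H| = 2 / 2509.6 ≈ 0.00079694
Gain = 20 log₁₀(0.00079694) ≈ -61.97 dB
∠H = 0.00° − 100.19° = -100.19°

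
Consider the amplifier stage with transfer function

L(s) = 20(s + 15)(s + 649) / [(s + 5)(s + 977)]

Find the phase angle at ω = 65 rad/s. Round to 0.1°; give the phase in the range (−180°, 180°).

At s = jω = j65:
zero (s+15): 15 + j65 → |·| = √(15²+65²) = √4450 ≈ 66.708, ∠ = arctan(65/15) ≈ 77.01°
zero (s+649): 649 + j65 → |·| = √(649²+65²) = √425426 ≈ 652.25, ∠ = arctan(65/649) ≈ 5.72°
pole (s+5): 5 + j65 → |·| = √(5²+65²) = √4250 ≈ 65.192, ∠ = arctan(65/5) ≈ 85.60°
pole (s+977): 977 + j65 → |·| = √(977²+65²) = √958754 ≈ 979.16, ∠ = arctan(65/977) ≈ 3.81°
∠L = 82.73° − 89.41° = -6.68°

-6.7°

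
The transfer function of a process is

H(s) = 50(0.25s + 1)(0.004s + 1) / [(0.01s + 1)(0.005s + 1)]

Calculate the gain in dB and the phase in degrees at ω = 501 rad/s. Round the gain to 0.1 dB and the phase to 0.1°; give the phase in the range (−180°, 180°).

60.2 dB, 6.1°

At ω = 501 rad/s:
zero (1 + j501·0.25) = 1 + j125.25 → |·| ≈ 125.25, ∠ ≈ 89.54°
zero (1 + j501·0.004) = 1 + j2.004 → |·| ≈ 2.2396, ∠ ≈ 63.48°
pole (1 + j501·0.01) = 1 + j5.01 → |·| ≈ 5.1088, ∠ ≈ 78.71°
pole (1 + j501·0.005) = 1 + j2.505 → |·| ≈ 2.6972, ∠ ≈ 68.24°
|H| = 50 · 125.25 · 2.2396 / (5.1088 · 2.6972) ≈ 1017.9
Gain = 20 log₁₀(1017.9) ≈ 60.15 dB
∠H = (89.54° + 63.48°) − (78.71° + 68.24°) = 6.07°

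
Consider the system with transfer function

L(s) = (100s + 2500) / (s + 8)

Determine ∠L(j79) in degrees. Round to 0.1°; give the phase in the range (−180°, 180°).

Substitute s = j79:
Numerator: 100(j79) + 2500 = 2500 + j7900
Denominator: (j79) + 8 = 8 + j79
|N| = √(2500² + 7900²) ≈ 8286.1, ∠N ≈ 72.44°
|D| = √(8² + 79²) ≈ 79.404, ∠D ≈ 84.22°
∠L = 72.44° − 84.22° = -11.78°

-11.8°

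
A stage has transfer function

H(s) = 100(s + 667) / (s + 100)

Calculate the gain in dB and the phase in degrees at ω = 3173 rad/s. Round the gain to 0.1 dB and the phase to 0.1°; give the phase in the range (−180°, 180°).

40.2 dB, -10.1°

At s = jω = j3173:
zero (s+667): 667 + j3173 → |·| = √(667²+3173²) = √10512818 ≈ 3242.3, ∠ = arctan(3173/667) ≈ 78.13°
pole (s+100): 100 + j3173 → |·| = √(100²+3173²) = √10077929 ≈ 3174.6, ∠ = arctan(3173/100) ≈ 88.19°
|H| = 100 · 3242.3 / 3174.6 ≈ 102.13
Gain = 20 log₁₀(102.13) ≈ 40.18 dB
∠H = 78.13° − 88.19° = -10.06°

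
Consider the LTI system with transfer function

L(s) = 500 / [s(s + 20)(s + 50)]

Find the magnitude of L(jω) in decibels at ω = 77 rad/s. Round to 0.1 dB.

-61.0 dB

At s = jω = j77:
pole (s+20): 20 + j77 → |·| = √(20²+77²) = √6329 ≈ 79.555, ∠ = arctan(77/20) ≈ 75.44°
pole (s+50): 50 + j77 → |·| = √(50²+77²) = √8429 ≈ 91.81, ∠ = arctan(77/50) ≈ 57.00°
pole at origin: |s| = 77, ∠ = 90.00° (in denominator)
|L| = 500 / 5.624e+05 ≈ 0.00088905
Gain = 20 log₁₀(0.00088905) ≈ -61.02 dB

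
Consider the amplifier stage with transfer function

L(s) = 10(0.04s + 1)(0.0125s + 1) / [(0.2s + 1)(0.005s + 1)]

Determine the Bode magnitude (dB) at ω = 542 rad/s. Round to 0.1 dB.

At ω = 542 rad/s:
zero (1 + j542·0.04) = 1 + j21.68 → |·| ≈ 21.703, ∠ ≈ 87.36°
zero (1 + j542·0.0125) = 1 + j6.775 → |·| ≈ 6.8484, ∠ ≈ 81.60°
pole (1 + j542·0.2) = 1 + j108.4 → |·| ≈ 108.4, ∠ ≈ 89.47°
pole (1 + j542·0.005) = 1 + j2.71 → |·| ≈ 2.8886, ∠ ≈ 69.75°
|L| = 10 · 21.703 · 6.8484 / (108.4 · 2.8886) ≈ 4.7467
Gain = 20 log₁₀(4.7467) ≈ 13.53 dB

13.5 dB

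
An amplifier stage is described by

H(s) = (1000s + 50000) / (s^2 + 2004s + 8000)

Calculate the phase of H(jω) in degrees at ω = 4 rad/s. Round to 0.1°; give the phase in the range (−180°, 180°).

Substitute s = j4:
Numerator: 1000(j4) + 50000 = 50000 + j4000
Denominator: (j4)^2 + 2004(j4) + 8000 = 7984 + j8016
|N| = √(50000² + 4000²) ≈ 50160, ∠N ≈ 4.57°
|D| = √(7984² + 8016²) ≈ 11314, ∠D ≈ 45.11°
∠H = 4.57° − 45.11° = -40.54°

-40.5°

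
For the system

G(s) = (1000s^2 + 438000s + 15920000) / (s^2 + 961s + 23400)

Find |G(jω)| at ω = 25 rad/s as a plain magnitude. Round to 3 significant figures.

Substitute s = j25:
Numerator: 1000(j25)^2 + 438000(j25) + 15920000 = 15295000 + j10950000
Denominator: (j25)^2 + 961(j25) + 23400 = 22775 + j24025
|N| = √(15295000² + 10950000²) ≈ 1.8811e+07, ∠N ≈ 35.60°
|D| = √(22775² + 24025²) ≈ 33104, ∠D ≈ 46.53°
|G| = 1.8811e+07 / 33104 ≈ 568.24

568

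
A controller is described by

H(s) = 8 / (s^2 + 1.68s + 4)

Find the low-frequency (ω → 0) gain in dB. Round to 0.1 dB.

H(0) = 8 / 4 = 2
20 log₁₀(2) ≈ 6.02 dB

6.0 dB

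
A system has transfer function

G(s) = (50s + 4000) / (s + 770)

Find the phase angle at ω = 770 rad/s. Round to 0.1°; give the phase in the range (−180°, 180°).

Substitute s = j770:
Numerator: 50(j770) + 4000 = 4000 + j38500
Denominator: (j770) + 770 = 770 + j770
|N| = √(4000² + 38500²) ≈ 38707, ∠N ≈ 84.07°
|D| = √(770² + 770²) ≈ 1088.9, ∠D ≈ 45.00°
∠G = 84.07° − 45.00° = 39.07°

39.1°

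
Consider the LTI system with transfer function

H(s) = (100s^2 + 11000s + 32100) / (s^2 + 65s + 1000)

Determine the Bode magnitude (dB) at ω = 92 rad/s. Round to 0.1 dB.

42.7 dB

Substitute s = j92:
Numerator: 100(j92)^2 + 11000(j92) + 32100 = -814300 + j1012000
Denominator: (j92)^2 + 65(j92) + 1000 = -7464 + j5980
|N| = √(814300² + 1012000²) ≈ 1.2989e+06, ∠N ≈ 128.82°
|D| = √(7464² + 5980²) ≈ 9564.1, ∠D ≈ 141.30°
|H| = 1.2989e+06 / 9564.1 ≈ 135.81
Gain = 20 log₁₀(135.81) ≈ 42.66 dB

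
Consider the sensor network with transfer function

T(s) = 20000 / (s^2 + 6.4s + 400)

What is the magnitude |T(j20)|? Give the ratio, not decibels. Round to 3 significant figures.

At s = jω = j20:
quadratic: (j20)² + 6.4·j20 + 400 = 0 + j128 → |·| ≈ 128, ∠ ≈ 90.00°
|T| = 20000 / 128 ≈ 156.25

156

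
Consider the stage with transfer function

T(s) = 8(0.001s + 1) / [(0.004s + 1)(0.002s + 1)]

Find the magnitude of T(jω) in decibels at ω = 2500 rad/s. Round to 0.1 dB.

-7.5 dB

At ω = 2500 rad/s:
zero (1 + j2500·0.001) = 1 + j2.5 → |·| ≈ 2.6926, ∠ ≈ 68.20°
pole (1 + j2500·0.004) = 1 + j10 → |·| ≈ 10.05, ∠ ≈ 84.29°
pole (1 + j2500·0.002) = 1 + j5 → |·| ≈ 5.099, ∠ ≈ 78.69°
|T| = 8 · 2.6926 / (10.05 · 5.099) ≈ 0.42035
Gain = 20 log₁₀(0.42035) ≈ -7.53 dB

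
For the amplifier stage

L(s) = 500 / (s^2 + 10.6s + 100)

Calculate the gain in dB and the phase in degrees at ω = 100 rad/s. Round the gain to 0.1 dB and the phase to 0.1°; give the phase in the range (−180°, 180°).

At s = jω = j100:
quadratic: (j100)² + 10.6·j100 + 100 = -9900 + j1060 → |·| ≈ 9956.6, ∠ ≈ 173.89°
|L| = 500 / 9956.6 ≈ 0.050218
Gain = 20 log₁₀(0.050218) ≈ -25.98 dB
∠L = 0.00° − 173.89° = -173.89°

-26.0 dB, -173.9°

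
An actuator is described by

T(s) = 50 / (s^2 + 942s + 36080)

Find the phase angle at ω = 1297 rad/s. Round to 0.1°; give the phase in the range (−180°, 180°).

Substitute s = j1297:
Numerator: 50 = 50 + j0
Denominator: (j1297)^2 + 942(j1297) + 36080 = -1646129 + j1221774
|N| = √(50² + 0²) ≈ 50, ∠N ≈ 0.00°
|D| = √(1646129² + 1221774²) ≈ 2.05e+06, ∠D ≈ 143.42°
∠T = 0.00° − 143.42° = -143.42°

-143.4°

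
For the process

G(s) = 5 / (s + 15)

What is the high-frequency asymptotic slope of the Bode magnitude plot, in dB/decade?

-20 dB/decade

Each pole contributes −20 dB/decade at high frequency; each zero contributes +20 dB/decade.
Net: 0 zero(s) − 1 pole(s) → -20 dB/decade.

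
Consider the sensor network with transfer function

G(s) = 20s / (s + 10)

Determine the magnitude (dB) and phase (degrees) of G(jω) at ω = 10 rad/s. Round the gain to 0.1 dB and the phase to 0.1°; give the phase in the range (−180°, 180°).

23.0 dB, 45.0°

At s = jω = j10:
zero at origin: s = j10 → |·| = 10, ∠ = 90.00°
pole (s+10): 10 + j10 → |·| = √(10²+10²) = √200 ≈ 14.142, ∠ = arctan(10/10) ≈ 45.00°
|G| = 20 · 10 / 14.142 ≈ 14.142
Gain = 20 log₁₀(14.142) ≈ 23.01 dB
∠G = 90.00° − 45.00° = 45.00°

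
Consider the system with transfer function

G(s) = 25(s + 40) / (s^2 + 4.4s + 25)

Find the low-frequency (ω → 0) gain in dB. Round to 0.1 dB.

G(0) = 25·40 / 25 = 40
20 log₁₀(40) ≈ 32.04 dB

32.0 dB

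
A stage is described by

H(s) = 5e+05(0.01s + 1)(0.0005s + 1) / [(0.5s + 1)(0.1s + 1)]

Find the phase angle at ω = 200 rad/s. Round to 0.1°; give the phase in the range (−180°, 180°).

At ω = 200 rad/s:
zero (1 + j200·0.01) = 1 + j2 → |·| ≈ 2.2361, ∠ ≈ 63.43°
zero (1 + j200·0.0005) = 1 + j0.1 → |·| ≈ 1.005, ∠ ≈ 5.71°
pole (1 + j200·0.5) = 1 + j100 → |·| ≈ 100, ∠ ≈ 89.43°
pole (1 + j200·0.1) = 1 + j20 → |·| ≈ 20.025, ∠ ≈ 87.14°
∠H = (63.43° + 5.71°) − (89.43° + 87.14°) = -107.43°

-107.4°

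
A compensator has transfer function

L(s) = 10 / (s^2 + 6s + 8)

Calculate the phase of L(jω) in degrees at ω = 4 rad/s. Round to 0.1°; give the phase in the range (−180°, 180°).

-108.4°

Substitute s = j4:
Numerator: 10 = 10 + j0
Denominator: (j4)^2 + 6(j4) + 8 = -8 + j24
|N| = √(10² + 0²) ≈ 10, ∠N ≈ 0.00°
|D| = √(8² + 24²) ≈ 25.298, ∠D ≈ 108.43°
∠L = 0.00° − 108.43° = -108.43°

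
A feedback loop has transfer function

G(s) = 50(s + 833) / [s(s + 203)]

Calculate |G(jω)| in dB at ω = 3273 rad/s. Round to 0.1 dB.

At s = jω = j3273:
zero (s+833): 833 + j3273 → |·| = √(833²+3273²) = √11406418 ≈ 3377.3, ∠ = arctan(3273/833) ≈ 75.72°
pole (s+203): 203 + j3273 → |·| = √(203²+3273²) = √10753738 ≈ 3279.3, ∠ = arctan(3273/203) ≈ 86.45°
pole at origin: |s| = 3273, ∠ = 90.00° (in denominator)
|G| = 50 · 3377.3 / 1.0733e+07 ≈ 0.015733
Gain = 20 log₁₀(0.015733) ≈ -36.06 dB

-36.1 dB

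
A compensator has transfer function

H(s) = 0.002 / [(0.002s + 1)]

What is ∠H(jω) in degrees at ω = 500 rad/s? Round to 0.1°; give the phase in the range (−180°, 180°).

At ω = 500 rad/s:
pole (1 + j500·0.002) = 1 + j1 → |·| ≈ 1.4142, ∠ ≈ 45.00°
∠H = (0°) − (45.00°) = -45.00°

-45.0°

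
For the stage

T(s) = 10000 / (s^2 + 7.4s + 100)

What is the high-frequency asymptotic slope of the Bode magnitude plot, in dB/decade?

-40 dB/decade

Each pole contributes −20 dB/decade at high frequency; each zero contributes +20 dB/decade.
Net: 0 zero(s) − 2 pole(s) → -40 dB/decade.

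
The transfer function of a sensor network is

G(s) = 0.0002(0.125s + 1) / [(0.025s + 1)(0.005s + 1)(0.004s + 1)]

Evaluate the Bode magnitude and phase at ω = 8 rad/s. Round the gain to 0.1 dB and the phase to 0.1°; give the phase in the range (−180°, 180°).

At ω = 8 rad/s:
zero (1 + j8·0.125) = 1 + j1 → |·| ≈ 1.4142, ∠ ≈ 45.00°
pole (1 + j8·0.025) = 1 + j0.2 → |·| ≈ 1.0198, ∠ ≈ 11.31°
pole (1 + j8·0.005) = 1 + j0.04 → |·| ≈ 1.0008, ∠ ≈ 2.29°
pole (1 + j8·0.004) = 1 + j0.032 → |·| ≈ 1.0005, ∠ ≈ 1.83°
|G| = 0.0002 · 1.4142 / (1.0198 · 1.0008 · 1.0005) ≈ 0.00027699
Gain = 20 log₁₀(0.00027699) ≈ -71.15 dB
∠G = (45.00°) − (11.31° + 2.29° + 1.83°) = 29.57°

-71.2 dB, 29.6°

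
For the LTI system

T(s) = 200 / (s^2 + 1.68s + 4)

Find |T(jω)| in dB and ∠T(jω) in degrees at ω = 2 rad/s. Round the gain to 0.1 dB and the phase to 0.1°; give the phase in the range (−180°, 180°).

At s = jω = j2:
quadratic: (j2)² + 1.68·j2 + 4 = 0 + j3.36 → |·| ≈ 3.36, ∠ ≈ 90.00°
|T| = 200 / 3.36 ≈ 59.524
Gain = 20 log₁₀(59.524) ≈ 35.49 dB
∠T = 0.00° − 90.00° = -90.00°

35.5 dB, -90.0°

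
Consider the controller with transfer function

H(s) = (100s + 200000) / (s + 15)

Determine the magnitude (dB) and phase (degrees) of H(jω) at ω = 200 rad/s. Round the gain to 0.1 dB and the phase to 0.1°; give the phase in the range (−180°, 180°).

60.0 dB, -80.0°

Substitute s = j200:
Numerator: 100(j200) + 200000 = 200000 + j20000
Denominator: (j200) + 15 = 15 + j200
|N| = √(200000² + 20000²) ≈ 2.01e+05, ∠N ≈ 5.71°
|D| = √(15² + 200²) ≈ 200.56, ∠D ≈ 85.71°
|H| = 2.01e+05 / 200.56 ≈ 1002.2
Gain = 20 log₁₀(1002.2) ≈ 60.02 dB
∠H = 5.71° − 85.71° = -80.00°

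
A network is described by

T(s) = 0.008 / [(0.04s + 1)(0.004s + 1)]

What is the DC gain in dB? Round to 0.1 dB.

T(0) = 0.008 · 1 / 1 = 0.008
20 log₁₀(0.008) ≈ -41.94 dB

-41.9 dB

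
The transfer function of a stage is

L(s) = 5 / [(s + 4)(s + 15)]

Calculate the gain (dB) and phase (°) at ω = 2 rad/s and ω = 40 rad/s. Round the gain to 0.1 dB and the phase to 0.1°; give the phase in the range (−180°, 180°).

ω = 2: -22.6 dB, -34.2°; ω = 40: -50.7 dB, -153.7°

At s = jω = j2:
pole (s+4): 4 + j2 → |·| = √(4²+2²) = √20 ≈ 4.4721, ∠ = arctan(2/4) ≈ 26.57°
pole (s+15): 15 + j2 → |·| = √(15²+2²) = √229 ≈ 15.133, ∠ = arctan(2/15) ≈ 7.59°
|L| = 5 / 67.676 ≈ 0.073881
Gain = 20 log₁₀(0.073881) ≈ -22.63 dB
∠L = 0.00° − 34.16° = -34.16°

At s = jω = j40:
pole (s+4): 4 + j40 → |·| = √(4²+40²) = √1616 ≈ 40.2, ∠ = arctan(40/4) ≈ 84.29°
pole (s+15): 15 + j40 → |·| = √(15²+40²) = √1825 ≈ 42.72, ∠ = arctan(40/15) ≈ 69.44°
|L| = 5 / 1717.3 ≈ 0.0029115
Gain = 20 log₁₀(0.0029115) ≈ -50.72 dB
∠L = 0.00° − 153.73° = -153.73°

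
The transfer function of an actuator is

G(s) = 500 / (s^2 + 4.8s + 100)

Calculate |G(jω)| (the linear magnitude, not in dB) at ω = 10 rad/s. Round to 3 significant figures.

10.4

At s = jω = j10:
quadratic: (j10)² + 4.8·j10 + 100 = 0 + j48 → |·| ≈ 48, ∠ ≈ 90.00°
|G| = 500 / 48 ≈ 10.417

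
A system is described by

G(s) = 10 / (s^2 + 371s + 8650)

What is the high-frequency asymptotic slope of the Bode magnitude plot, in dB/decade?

-40 dB/decade

Each pole contributes −20 dB/decade at high frequency; each zero contributes +20 dB/decade.
Net: 0 zero(s) − 2 pole(s) → -40 dB/decade.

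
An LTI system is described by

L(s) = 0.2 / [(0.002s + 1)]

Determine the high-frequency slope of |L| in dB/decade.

-20 dB/decade

Each pole contributes −20 dB/decade at high frequency; each zero contributes +20 dB/decade.
Net: 0 zero(s) − 1 pole(s) → -20 dB/decade.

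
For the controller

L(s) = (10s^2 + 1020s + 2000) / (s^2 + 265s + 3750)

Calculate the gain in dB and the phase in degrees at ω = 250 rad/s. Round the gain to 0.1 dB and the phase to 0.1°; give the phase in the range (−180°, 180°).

17.6 dB, 26.2°

Substitute s = j250:
Numerator: 10(j250)^2 + 1020(j250) + 2000 = -623000 + j255000
Denominator: (j250)^2 + 265(j250) + 3750 = -58750 + j66250
|N| = √(623000² + 255000²) ≈ 6.7317e+05, ∠N ≈ 157.74°
|D| = √(58750² + 66250²) ≈ 88547, ∠D ≈ 131.57°
|L| = 6.7317e+05 / 88547 ≈ 7.6024
Gain = 20 log₁₀(7.6024) ≈ 17.62 dB
∠L = 157.74° − 131.57° = 26.17°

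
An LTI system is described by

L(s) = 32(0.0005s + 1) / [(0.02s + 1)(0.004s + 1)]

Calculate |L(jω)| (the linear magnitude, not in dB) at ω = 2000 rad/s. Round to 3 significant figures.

0.140

At ω = 2000 rad/s:
zero (1 + j2000·0.0005) = 1 + j1 → |·| ≈ 1.4142, ∠ ≈ 45.00°
pole (1 + j2000·0.02) = 1 + j40 → |·| ≈ 40.012, ∠ ≈ 88.57°
pole (1 + j2000·0.004) = 1 + j8 → |·| ≈ 8.0623, ∠ ≈ 82.87°
|L| = 32 · 1.4142 / (40.012 · 8.0623) ≈ 0.14029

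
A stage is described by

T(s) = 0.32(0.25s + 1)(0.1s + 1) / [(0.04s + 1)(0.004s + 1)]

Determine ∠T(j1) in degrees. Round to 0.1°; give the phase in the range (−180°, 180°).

At ω = 1 rad/s:
zero (1 + j1·0.25) = 1 + j0.25 → |·| ≈ 1.0308, ∠ ≈ 14.04°
zero (1 + j1·0.1) = 1 + j0.1 → |·| ≈ 1.005, ∠ ≈ 5.71°
pole (1 + j1·0.04) = 1 + j0.04 → |·| ≈ 1.0008, ∠ ≈ 2.29°
pole (1 + j1·0.004) = 1 + j0.004 → |·| ≈ 1, ∠ ≈ 0.23°
∠T = (14.04° + 5.71°) − (2.29° + 0.23°) = 17.23°

17.2°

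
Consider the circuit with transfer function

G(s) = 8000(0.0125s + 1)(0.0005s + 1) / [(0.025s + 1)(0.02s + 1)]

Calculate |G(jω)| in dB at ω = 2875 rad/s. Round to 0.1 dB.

41.7 dB

At ω = 2875 rad/s:
zero (1 + j2875·0.0125) = 1 + j35.9375 → |·| ≈ 35.951, ∠ ≈ 88.41°
zero (1 + j2875·0.0005) = 1 + j1.4375 → |·| ≈ 1.7511, ∠ ≈ 55.18°
pole (1 + j2875·0.025) = 1 + j71.875 → |·| ≈ 71.882, ∠ ≈ 89.20°
pole (1 + j2875·0.02) = 1 + j57.5 → |·| ≈ 57.509, ∠ ≈ 89.00°
|G| = 8000 · 35.951 · 1.7511 / (71.882 · 57.509) ≈ 121.83
Gain = 20 log₁₀(121.83) ≈ 41.72 dB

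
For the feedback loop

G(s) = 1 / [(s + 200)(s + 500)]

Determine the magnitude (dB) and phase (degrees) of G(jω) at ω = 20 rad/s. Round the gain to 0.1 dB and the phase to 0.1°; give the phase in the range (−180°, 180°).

At s = jω = j20:
pole (s+200): 200 + j20 → |·| = √(200²+20²) = √40400 ≈ 201, ∠ = arctan(20/200) ≈ 5.71°
pole (s+500): 500 + j20 → |·| = √(500²+20²) = √250400 ≈ 500.4, ∠ = arctan(20/500) ≈ 2.29°
|G| = 1 / 1.0058e+05 ≈ 9.9423e-06
Gain = 20 log₁₀(9.9423e-06) ≈ -100.05 dB
∠G = 0.00° − 8.00° = -8.00°

-100.1 dB, -8.0°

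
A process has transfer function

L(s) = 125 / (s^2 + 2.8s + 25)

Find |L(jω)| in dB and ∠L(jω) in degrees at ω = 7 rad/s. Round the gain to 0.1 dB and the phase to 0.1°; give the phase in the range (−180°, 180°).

12.1 dB, -140.8°

At s = jω = j7:
quadratic: (j7)² + 2.8·j7 + 25 = -24 + j19.6 → |·| ≈ 30.986, ∠ ≈ 140.76°
|L| = 125 / 30.986 ≈ 4.0341
Gain = 20 log₁₀(4.0341) ≈ 12.11 dB
∠L = 0.00° − 140.76° = -140.76°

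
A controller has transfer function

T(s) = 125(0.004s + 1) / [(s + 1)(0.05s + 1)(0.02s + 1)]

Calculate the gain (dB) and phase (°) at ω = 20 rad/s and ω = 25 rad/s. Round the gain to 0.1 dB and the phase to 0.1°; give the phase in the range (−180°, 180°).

ω = 20: 12.3 dB, -149.4°; ω = 25: 9.0 dB, -159.9°

At ω = 20 rad/s:
zero (1 + j20·0.004) = 1 + j0.08 → |·| ≈ 1.0032, ∠ ≈ 4.57°
pole (1 + j20·1) = 1 + j20 → |·| ≈ 20.025, ∠ ≈ 87.14°
pole (1 + j20·0.05) = 1 + j1 → |·| ≈ 1.4142, ∠ ≈ 45.00°
pole (1 + j20·0.02) = 1 + j0.4 → |·| ≈ 1.077, ∠ ≈ 21.80°
|T| = 125 · 1.0032 / (20.025 · 1.4142 · 1.077) ≈ 4.1115
Gain = 20 log₁₀(4.1115) ≈ 12.28 dB
∠T = (4.57°) − (87.14° + 45.00° + 21.80°) = -149.37°

At ω = 25 rad/s:
zero (1 + j25·0.004) = 1 + j0.1 → |·| ≈ 1.005, ∠ ≈ 5.71°
pole (1 + j25·1) = 1 + j25 → |·| ≈ 25.02, ∠ ≈ 87.71°
pole (1 + j25·0.05) = 1 + j1.25 → |·| ≈ 1.6008, ∠ ≈ 51.34°
pole (1 + j25·0.02) = 1 + j0.5 → |·| ≈ 1.118, ∠ ≈ 26.57°
|T| = 125 · 1.005 / (25.02 · 1.6008 · 1.118) ≈ 2.8055
Gain = 20 log₁₀(2.8055) ≈ 8.96 dB
∠T = (5.71°) − (87.71° + 51.34° + 26.57°) = -159.91°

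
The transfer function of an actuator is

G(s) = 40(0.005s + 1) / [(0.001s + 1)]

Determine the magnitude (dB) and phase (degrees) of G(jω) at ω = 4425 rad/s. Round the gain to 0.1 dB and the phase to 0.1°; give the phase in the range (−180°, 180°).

At ω = 4425 rad/s:
zero (1 + j4425·0.005) = 1 + j22.125 → |·| ≈ 22.148, ∠ ≈ 87.41°
pole (1 + j4425·0.001) = 1 + j4.425 → |·| ≈ 4.5366, ∠ ≈ 77.27°
|G| = 40 · 22.148 / (4.5366) ≈ 195.28
Gain = 20 log₁₀(195.28) ≈ 45.81 dB
∠G = (87.41°) − (77.27°) = 10.14°

45.8 dB, 10.1°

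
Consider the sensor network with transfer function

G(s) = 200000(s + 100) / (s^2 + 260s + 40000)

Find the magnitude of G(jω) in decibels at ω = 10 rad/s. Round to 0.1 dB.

54.0 dB

At s = jω = j10:
zero (s+100): 100 + j10 → |·| = √(100²+10²) = √10100 ≈ 100.5, ∠ = arctan(10/100) ≈ 5.71°
quadratic: (j10)² + 260·j10 + 40000 = 39900 + j2600 → |·| ≈ 39985, ∠ ≈ 3.73°
|G| = 200000 · 100.5 / 39985 ≈ 502.69
Gain = 20 log₁₀(502.69) ≈ 54.03 dB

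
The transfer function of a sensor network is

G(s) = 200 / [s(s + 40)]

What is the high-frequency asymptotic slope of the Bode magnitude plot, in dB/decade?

Each pole contributes −20 dB/decade at high frequency; each zero contributes +20 dB/decade.
Net: 0 zero(s) − 2 pole(s) → -40 dB/decade.

-40 dB/decade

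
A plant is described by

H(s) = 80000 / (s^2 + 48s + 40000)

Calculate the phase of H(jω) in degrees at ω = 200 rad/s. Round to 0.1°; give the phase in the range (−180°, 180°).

At s = jω = j200:
quadratic: (j200)² + 48·j200 + 40000 = 0 + j9600 → |·| ≈ 9600, ∠ ≈ 90.00°
∠H = 0.00° − 90.00° = -90.00°

-90.0°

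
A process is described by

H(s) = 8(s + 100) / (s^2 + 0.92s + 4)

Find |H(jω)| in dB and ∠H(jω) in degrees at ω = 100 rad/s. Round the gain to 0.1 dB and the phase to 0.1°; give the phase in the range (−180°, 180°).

-18.9 dB, -134.5°

At s = jω = j100:
zero (s+100): 100 + j100 → |·| = √(100²+100²) = √20000 ≈ 141.42, ∠ = arctan(100/100) ≈ 45.00°
quadratic: (j100)² + 0.92·j100 + 4 = -9996 + j92 → |·| ≈ 9996.4, ∠ ≈ 179.47°
|H| = 8 · 141.42 / 9996.4 ≈ 0.11318
Gain = 20 log₁₀(0.11318) ≈ -18.92 dB
∠H = 45.00° − 179.47° = -134.47°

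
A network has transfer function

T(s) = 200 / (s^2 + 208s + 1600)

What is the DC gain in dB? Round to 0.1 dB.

T(0) = 200 / 1600 = 0.125
20 log₁₀(0.125) ≈ -18.06 dB

-18.1 dB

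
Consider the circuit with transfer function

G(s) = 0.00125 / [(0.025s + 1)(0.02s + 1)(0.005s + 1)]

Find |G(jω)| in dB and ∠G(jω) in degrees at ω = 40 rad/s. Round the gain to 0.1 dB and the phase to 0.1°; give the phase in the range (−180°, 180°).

-63.4 dB, -95.0°

At ω = 40 rad/s:
pole (1 + j40·0.025) = 1 + j1 → |·| ≈ 1.4142, ∠ ≈ 45.00°
pole (1 + j40·0.02) = 1 + j0.8 → |·| ≈ 1.2806, ∠ ≈ 38.66°
pole (1 + j40·0.005) = 1 + j0.2 → |·| ≈ 1.0198, ∠ ≈ 11.31°
|G| = 0.00125 · 1 / (1.4142 · 1.2806 · 1.0198) ≈ 0.00067682
Gain = 20 log₁₀(0.00067682) ≈ -63.39 dB
∠G = (0°) − (45.00° + 38.66° + 11.31°) = -94.97°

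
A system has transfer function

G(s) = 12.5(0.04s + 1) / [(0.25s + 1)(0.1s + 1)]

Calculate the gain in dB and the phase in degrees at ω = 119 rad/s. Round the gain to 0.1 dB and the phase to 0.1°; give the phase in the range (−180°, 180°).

At ω = 119 rad/s:
zero (1 + j119·0.04) = 1 + j4.76 → |·| ≈ 4.8639, ∠ ≈ 78.14°
pole (1 + j119·0.25) = 1 + j29.75 → |·| ≈ 29.767, ∠ ≈ 88.07°
pole (1 + j119·0.1) = 1 + j11.9 → |·| ≈ 11.942, ∠ ≈ 85.20°
|G| = 12.5 · 4.8639 / (29.767 · 11.942) ≈ 0.17103
Gain = 20 log₁₀(0.17103) ≈ -15.34 dB
∠G = (78.14°) − (88.07° + 85.20°) = -95.13°

-15.3 dB, -95.1°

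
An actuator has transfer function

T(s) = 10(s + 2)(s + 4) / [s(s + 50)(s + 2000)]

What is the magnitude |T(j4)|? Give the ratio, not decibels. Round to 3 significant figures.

At s = jω = j4:
zero (s+2): 2 + j4 → |·| = √(2²+4²) = √20 ≈ 4.4721, ∠ = arctan(4/2) ≈ 63.43°
zero (s+4): 4 + j4 → |·| = √(4²+4²) = √32 ≈ 5.6569, ∠ = arctan(4/4) ≈ 45.00°
pole (s+50): 50 + j4 → |·| = √(50²+4²) = √2516 ≈ 50.16, ∠ = arctan(4/50) ≈ 4.57°
pole (s+2000): 2000 + j4 → |·| = √(2000²+4²) = √4000016 ≈ 2000, ∠ = arctan(4/2000) ≈ 0.11°
pole at origin: |s| = 4, ∠ = 90.00° (in denominator)
|T| = 10 · 25.298 / 4.0128e+05 ≈ 0.00063043

0.000630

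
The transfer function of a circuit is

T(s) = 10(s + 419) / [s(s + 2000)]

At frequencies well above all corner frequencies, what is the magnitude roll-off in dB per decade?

Each pole contributes −20 dB/decade at high frequency; each zero contributes +20 dB/decade.
Net: 1 zero(s) − 2 pole(s) → -20 dB/decade.

-20 dB/decade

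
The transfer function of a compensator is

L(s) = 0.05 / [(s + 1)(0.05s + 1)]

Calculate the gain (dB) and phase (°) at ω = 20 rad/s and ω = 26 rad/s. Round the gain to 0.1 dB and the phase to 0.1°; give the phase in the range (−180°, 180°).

ω = 20: -55.1 dB, -132.1°; ω = 26: -58.6 dB, -140.2°

At ω = 20 rad/s:
pole (1 + j20·1) = 1 + j20 → |·| ≈ 20.025, ∠ ≈ 87.14°
pole (1 + j20·0.05) = 1 + j1 → |·| ≈ 1.4142, ∠ ≈ 45.00°
|L| = 0.05 · 1 / (20.025 · 1.4142) ≈ 0.0017656
Gain = 20 log₁₀(0.0017656) ≈ -55.06 dB
∠L = (0°) − (87.14° + 45.00°) = -132.14°

At ω = 26 rad/s:
pole (1 + j26·1) = 1 + j26 → |·| ≈ 26.019, ∠ ≈ 87.80°
pole (1 + j26·0.05) = 1 + j1.3 → |·| ≈ 1.6401, ∠ ≈ 52.43°
|L| = 0.05 · 1 / (26.019 · 1.6401) ≈ 0.0011717
Gain = 20 log₁₀(0.0011717) ≈ -58.62 dB
∠L = (0°) − (87.80° + 52.43°) = -140.23°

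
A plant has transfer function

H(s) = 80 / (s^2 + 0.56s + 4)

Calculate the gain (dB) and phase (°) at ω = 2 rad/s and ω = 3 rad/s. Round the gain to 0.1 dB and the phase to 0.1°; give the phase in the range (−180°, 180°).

ω = 2: 37.1 dB, -90.0°; ω = 3: 23.6 dB, -161.4°

At s = jω = j2:
quadratic: (j2)² + 0.56·j2 + 4 = 0 + j1.12 → |·| ≈ 1.12, ∠ ≈ 90.00°
|H| = 80 / 1.12 ≈ 71.429
Gain = 20 log₁₀(71.429) ≈ 37.08 dB
∠H = 0.00° − 90.00° = -90.00°

At s = jω = j3:
quadratic: (j3)² + 0.56·j3 + 4 = -5 + j1.68 → |·| ≈ 5.2747, ∠ ≈ 161.43°
|H| = 80 / 5.2747 ≈ 15.167
Gain = 20 log₁₀(15.167) ≈ 23.62 dB
∠H = 0.00° − 161.43° = -161.43°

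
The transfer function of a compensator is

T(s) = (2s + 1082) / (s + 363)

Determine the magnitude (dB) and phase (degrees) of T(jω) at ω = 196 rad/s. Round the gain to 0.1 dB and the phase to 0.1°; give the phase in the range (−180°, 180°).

Substitute s = j196:
Numerator: 2(j196) + 1082 = 1082 + j392
Denominator: (j196) + 363 = 363 + j196
|N| = √(1082² + 392²) ≈ 1150.8, ∠N ≈ 19.92°
|D| = √(363² + 196²) ≈ 412.53, ∠D ≈ 28.37°
|T| = 1150.8 / 412.53 ≈ 2.7896
Gain = 20 log₁₀(2.7896) ≈ 8.91 dB
∠T = 19.92° − 28.37° = -8.45°

8.9 dB, -8.5°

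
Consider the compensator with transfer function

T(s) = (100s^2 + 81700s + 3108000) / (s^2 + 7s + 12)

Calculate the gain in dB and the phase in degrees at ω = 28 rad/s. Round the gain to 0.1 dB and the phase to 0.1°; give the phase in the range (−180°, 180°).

Substitute s = j28:
Numerator: 100(j28)^2 + 81700(j28) + 3108000 = 3029600 + j2287600
Denominator: (j28)^2 + 7(j28) + 12 = -772 + j196
|N| = √(3029600² + 2287600²) ≈ 3.7963e+06, ∠N ≈ 37.06°
|D| = √(772² + 196²) ≈ 796.49, ∠D ≈ 165.75°
|T| = 3.7963e+06 / 796.49 ≈ 4766.3
Gain = 20 log₁₀(4766.3) ≈ 73.56 dB
∠T = 37.06° − 165.75° = -128.69°

73.6 dB, -128.7°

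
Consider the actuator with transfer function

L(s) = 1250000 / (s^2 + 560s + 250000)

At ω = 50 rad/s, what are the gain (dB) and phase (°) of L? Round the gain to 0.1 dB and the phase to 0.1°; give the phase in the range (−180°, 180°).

At s = jω = j50:
quadratic: (j50)² + 560·j50 + 250000 = 247500 + j28000 → |·| ≈ 2.4908e+05, ∠ ≈ 6.45°
|L| = 1250000 / 2.4908e+05 ≈ 5.0185
Gain = 20 log₁₀(5.0185) ≈ 14.01 dB
∠L = 0.00° − 6.45° = -6.45°

14.0 dB, -6.5°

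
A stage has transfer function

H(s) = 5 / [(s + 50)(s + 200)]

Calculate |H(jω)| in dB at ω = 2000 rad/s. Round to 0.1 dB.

-118.1 dB

At s = jω = j2000:
pole (s+50): 50 + j2000 → |·| = √(50²+2000²) = √4002500 ≈ 2000.6, ∠ = arctan(2000/50) ≈ 88.57°
pole (s+200): 200 + j2000 → |·| = √(200²+2000²) = √4040000 ≈ 2010, ∠ = arctan(2000/200) ≈ 84.29°
|H| = 5 / 4.0212e+06 ≈ 1.2434e-06
Gain = 20 log₁₀(1.2434e-06) ≈ -118.11 dB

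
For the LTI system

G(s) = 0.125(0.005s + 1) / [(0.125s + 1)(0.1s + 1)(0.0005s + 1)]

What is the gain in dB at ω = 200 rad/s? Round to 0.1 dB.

-69.1 dB

At ω = 200 rad/s:
zero (1 + j200·0.005) = 1 + j1 → |·| ≈ 1.4142, ∠ ≈ 45.00°
pole (1 + j200·0.125) = 1 + j25 → |·| ≈ 25.02, ∠ ≈ 87.71°
pole (1 + j200·0.1) = 1 + j20 → |·| ≈ 20.025, ∠ ≈ 87.14°
pole (1 + j200·0.0005) = 1 + j0.1 → |·| ≈ 1.005, ∠ ≈ 5.71°
|G| = 0.125 · 1.4142 / (25.02 · 20.025 · 1.005) ≈ 0.00035107
Gain = 20 log₁₀(0.00035107) ≈ -69.09 dB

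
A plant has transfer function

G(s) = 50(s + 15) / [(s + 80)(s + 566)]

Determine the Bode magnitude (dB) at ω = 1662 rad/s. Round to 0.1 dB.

-30.9 dB

At s = jω = j1662:
zero (s+15): 15 + j1662 → |·| = √(15²+1662²) = √2762469 ≈ 1662.1, ∠ = arctan(1662/15) ≈ 89.48°
pole (s+80): 80 + j1662 → |·| = √(80²+1662²) = √2768644 ≈ 1663.9, ∠ = arctan(1662/80) ≈ 87.24°
pole (s+566): 566 + j1662 → |·| = √(566²+1662²) = √3082600 ≈ 1755.7, ∠ = arctan(1662/566) ≈ 71.19°
|G| = 50 · 1662.1 / 2.9213e+06 ≈ 0.028448
Gain = 20 log₁₀(0.028448) ≈ -30.92 dB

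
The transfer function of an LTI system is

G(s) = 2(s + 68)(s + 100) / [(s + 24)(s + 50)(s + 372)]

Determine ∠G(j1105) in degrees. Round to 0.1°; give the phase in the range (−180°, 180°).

At s = jω = j1105:
zero (s+68): 68 + j1105 → |·| = √(68²+1105²) = √1225649 ≈ 1107.1, ∠ = arctan(1105/68) ≈ 86.48°
zero (s+100): 100 + j1105 → |·| = √(100²+1105²) = √1231025 ≈ 1109.5, ∠ = arctan(1105/100) ≈ 84.83°
pole (s+24): 24 + j1105 → |·| = √(24²+1105²) = √1221601 ≈ 1105.3, ∠ = arctan(1105/24) ≈ 88.76°
pole (s+50): 50 + j1105 → |·| = √(50²+1105²) = √1223525 ≈ 1106.1, ∠ = arctan(1105/50) ≈ 87.41°
pole (s+372): 372 + j1105 → |·| = √(372²+1105²) = √1359409 ≈ 1165.9, ∠ = arctan(1105/372) ≈ 71.39°
∠G = 171.31° − 247.56° = -76.25°

-76.3°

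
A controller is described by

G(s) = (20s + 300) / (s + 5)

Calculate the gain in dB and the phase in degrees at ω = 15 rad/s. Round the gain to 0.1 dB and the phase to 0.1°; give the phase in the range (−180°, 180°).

28.6 dB, -26.6°

Substitute s = j15:
Numerator: 20(j15) + 300 = 300 + j300
Denominator: (j15) + 5 = 5 + j15
|N| = √(300² + 300²) ≈ 424.26, ∠N ≈ 45.00°
|D| = √(5² + 15²) ≈ 15.811, ∠D ≈ 71.57°
|G| = 424.26 / 15.811 ≈ 26.833
Gain = 20 log₁₀(26.833) ≈ 28.57 dB
∠G = 45.00° − 71.57° = -26.57°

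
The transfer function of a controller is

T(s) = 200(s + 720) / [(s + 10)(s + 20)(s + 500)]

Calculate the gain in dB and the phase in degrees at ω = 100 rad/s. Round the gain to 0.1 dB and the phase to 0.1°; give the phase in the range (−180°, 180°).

At s = jω = j100:
zero (s+720): 720 + j100 → |·| = √(720²+100²) = √528400 ≈ 726.91, ∠ = arctan(100/720) ≈ 7.91°
pole (s+10): 10 + j100 → |·| = √(10²+100²) = √10100 ≈ 100.5, ∠ = arctan(100/10) ≈ 84.29°
pole (s+20): 20 + j100 → |·| = √(20²+100²) = √10400 ≈ 101.98, ∠ = arctan(100/20) ≈ 78.69°
pole (s+500): 500 + j100 → |·| = √(500²+100²) = √260000 ≈ 509.9, ∠ = arctan(100/500) ≈ 11.31°
|T| = 200 · 726.91 / 5.226e+06 ≈ 0.027819
Gain = 20 log₁₀(0.027819) ≈ -31.11 dB
∠T = 7.91° − 174.29° = -166.38°

-31.1 dB, -166.4°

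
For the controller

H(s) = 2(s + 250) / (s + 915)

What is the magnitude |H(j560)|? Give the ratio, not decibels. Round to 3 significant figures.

1.14

At s = jω = j560:
zero (s+250): 250 + j560 → |·| = √(250²+560²) = √376100 ≈ 613.27, ∠ = arctan(560/250) ≈ 65.94°
pole (s+915): 915 + j560 → |·| = √(915²+560²) = √1150825 ≈ 1072.8, ∠ = arctan(560/915) ≈ 31.47°
|H| = 2 · 613.27 / 1072.8 ≈ 1.1433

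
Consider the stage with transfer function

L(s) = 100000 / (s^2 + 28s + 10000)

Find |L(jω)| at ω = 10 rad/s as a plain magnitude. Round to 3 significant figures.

10.1

At s = jω = j10:
quadratic: (j10)² + 28·j10 + 10000 = 9900 + j280 → |·| ≈ 9904, ∠ ≈ 1.62°
|L| = 100000 / 9904 ≈ 10.097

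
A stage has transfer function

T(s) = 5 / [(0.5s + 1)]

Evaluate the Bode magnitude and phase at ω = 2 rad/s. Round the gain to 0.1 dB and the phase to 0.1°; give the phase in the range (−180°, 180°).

At ω = 2 rad/s:
pole (1 + j2·0.5) = 1 + j1 → |·| ≈ 1.4142, ∠ ≈ 45.00°
|T| = 5 · 1 / (1.4142) ≈ 3.5356
Gain = 20 log₁₀(3.5356) ≈ 10.97 dB
∠T = (0°) − (45.00°) = -45.00°

11.0 dB, -45.0°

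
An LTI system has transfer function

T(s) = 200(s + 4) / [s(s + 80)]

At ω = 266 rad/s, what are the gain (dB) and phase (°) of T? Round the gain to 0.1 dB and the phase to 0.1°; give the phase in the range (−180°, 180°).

At s = jω = j266:
zero (s+4): 4 + j266 → |·| = √(4²+266²) = √70772 ≈ 266.03, ∠ = arctan(266/4) ≈ 89.14°
pole (s+80): 80 + j266 → |·| = √(80²+266²) = √77156 ≈ 277.77, ∠ = arctan(266/80) ≈ 73.26°
pole at origin: |s| = 266, ∠ = 90.00° (in denominator)
|T| = 200 · 266.03 / 73887 ≈ 0.7201
Gain = 20 log₁₀(0.7201) ≈ -2.85 dB
∠T = 89.14° − 163.26° = -74.12°

-2.9 dB, -74.1°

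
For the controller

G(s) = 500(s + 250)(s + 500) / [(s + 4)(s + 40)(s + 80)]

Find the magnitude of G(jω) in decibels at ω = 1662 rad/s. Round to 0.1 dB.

At s = jω = j1662:
zero (s+250): 250 + j1662 → |·| = √(250²+1662²) = √2824744 ≈ 1680.7, ∠ = arctan(1662/250) ≈ 81.45°
zero (s+500): 500 + j1662 → |·| = √(500²+1662²) = √3012244 ≈ 1735.6, ∠ = arctan(1662/500) ≈ 73.26°
pole (s+4): 4 + j1662 → |·| = √(4²+1662²) = √2762260 ≈ 1662, ∠ = arctan(1662/4) ≈ 89.86°
pole (s+40): 40 + j1662 → |·| = √(40²+1662²) = √2763844 ≈ 1662.5, ∠ = arctan(1662/40) ≈ 88.62°
pole (s+80): 80 + j1662 → |·| = √(80²+1662²) = √2768644 ≈ 1663.9, ∠ = arctan(1662/80) ≈ 87.24°
|G| = 500 · 2.917e+06 / 4.5975e+09 ≈ 0.31724
Gain = 20 log₁₀(0.31724) ≈ -9.97 dB

-10.0 dB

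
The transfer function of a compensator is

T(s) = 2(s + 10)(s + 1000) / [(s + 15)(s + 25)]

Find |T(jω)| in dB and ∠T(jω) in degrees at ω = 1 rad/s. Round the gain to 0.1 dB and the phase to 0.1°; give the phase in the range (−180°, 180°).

34.6 dB, -0.3°

At s = jω = j1:
zero (s+10): 10 + j1 → |·| = √(10²+1²) = √101 ≈ 10.05, ∠ = arctan(1/10) ≈ 5.71°
zero (s+1000): 1000 + j1 → |·| = √(1000²+1²) = √1000001 ≈ 1000, ∠ = arctan(1/1000) ≈ 0.06°
pole (s+15): 15 + j1 → |·| = √(15²+1²) = √226 ≈ 15.033, ∠ = arctan(1/15) ≈ 3.81°
pole (s+25): 25 + j1 → |·| = √(25²+1²) = √626 ≈ 25.02, ∠ = arctan(1/25) ≈ 2.29°
|T| = 2 · 10050 / 376.13 ≈ 53.439
Gain = 20 log₁₀(53.439) ≈ 34.56 dB
∠T = 5.77° − 6.10° = -0.33°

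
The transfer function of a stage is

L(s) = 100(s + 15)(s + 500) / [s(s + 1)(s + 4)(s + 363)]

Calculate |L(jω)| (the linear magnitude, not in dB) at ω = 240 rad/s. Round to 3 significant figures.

0.00222

At s = jω = j240:
zero (s+15): 15 + j240 → |·| = √(15²+240²) = √57825 ≈ 240.47, ∠ = arctan(240/15) ≈ 86.42°
zero (s+500): 500 + j240 → |·| = √(500²+240²) = √307600 ≈ 554.62, ∠ = arctan(240/500) ≈ 25.64°
pole (s+1): 1 + j240 → |·| = √(1²+240²) = √57601 ≈ 240, ∠ = arctan(240/1) ≈ 89.76°
pole (s+4): 4 + j240 → |·| = √(4²+240²) = √57616 ≈ 240.03, ∠ = arctan(240/4) ≈ 89.05°
pole (s+363): 363 + j240 → |·| = √(363²+240²) = √189369 ≈ 435.17, ∠ = arctan(240/363) ≈ 33.47°
pole at origin: |s| = 240, ∠ = 90.00° (in denominator)
|L| = 100 · 1.3337e+05 / 6.0165e+09 ≈ 0.0022167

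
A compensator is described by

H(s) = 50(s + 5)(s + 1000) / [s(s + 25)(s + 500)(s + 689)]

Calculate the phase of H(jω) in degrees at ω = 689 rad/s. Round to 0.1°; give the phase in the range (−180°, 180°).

At s = jω = j689:
zero (s+5): 5 + j689 → |·| = √(5²+689²) = √474746 ≈ 689.02, ∠ = arctan(689/5) ≈ 89.58°
zero (s+1000): 1000 + j689 → |·| = √(1000²+689²) = √1474721 ≈ 1214.4, ∠ = arctan(689/1000) ≈ 34.57°
pole (s+25): 25 + j689 → |·| = √(25²+689²) = √475346 ≈ 689.45, ∠ = arctan(689/25) ≈ 87.92°
pole (s+500): 500 + j689 → |·| = √(500²+689²) = √724721 ≈ 851.31, ∠ = arctan(689/500) ≈ 54.03°
pole (s+689): 689 + j689 → |·| = √(689²+689²) = √949442 ≈ 974.39, ∠ = arctan(689/689) ≈ 45.00°
pole at origin: |s| = 689, ∠ = 90.00° (in denominator)
∠H = 124.15° − 276.95° = -152.80°

-152.8°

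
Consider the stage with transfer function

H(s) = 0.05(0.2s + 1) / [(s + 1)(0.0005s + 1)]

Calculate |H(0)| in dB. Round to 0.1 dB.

-26.0 dB

H(0) = 0.05 · 1 / 1 = 0.05
20 log₁₀(0.05) ≈ -26.02 dB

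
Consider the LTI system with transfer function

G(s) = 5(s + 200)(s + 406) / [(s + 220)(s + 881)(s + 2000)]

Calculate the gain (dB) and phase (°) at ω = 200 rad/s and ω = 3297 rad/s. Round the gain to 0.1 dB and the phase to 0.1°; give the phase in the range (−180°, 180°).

ω = 200: -58.5 dB, 10.5°; ω = 3297: -58.0 dB, -50.5°

At s = jω = j200:
zero (s+200): 200 + j200 → |·| = √(200²+200²) = √80000 ≈ 282.84, ∠ = arctan(200/200) ≈ 45.00°
zero (s+406): 406 + j200 → |·| = √(406²+200²) = √204836 ≈ 452.59, ∠ = arctan(200/406) ≈ 26.23°
pole (s+220): 220 + j200 → |·| = √(220²+200²) = √88400 ≈ 297.32, ∠ = arctan(200/220) ≈ 42.27°
pole (s+881): 881 + j200 → |·| = √(881²+200²) = √816161 ≈ 903.42, ∠ = arctan(200/881) ≈ 12.79°
pole (s+2000): 2000 + j200 → |·| = √(2000²+200²) = √4040000 ≈ 2010, ∠ = arctan(200/2000) ≈ 5.71°
|G| = 5 · 1.2801e+05 / 5.399e+08 ≈ 0.0011855
Gain = 20 log₁₀(0.0011855) ≈ -58.52 dB
∠G = 71.23° − 60.77° = 10.46°

At s = jω = j3297:
zero (s+200): 200 + j3297 → |·| = √(200²+3297²) = √10910209 ≈ 3303.1, ∠ = arctan(3297/200) ≈ 86.53°
zero (s+406): 406 + j3297 → |·| = √(406²+3297²) = √11035045 ≈ 3321.9, ∠ = arctan(3297/406) ≈ 82.98°
pole (s+220): 220 + j3297 → |·| = √(220²+3297²) = √10918609 ≈ 3304.3, ∠ = arctan(3297/220) ≈ 86.18°
pole (s+881): 881 + j3297 → |·| = √(881²+3297²) = √11646370 ≈ 3412.7, ∠ = arctan(3297/881) ≈ 75.04°
pole (s+2000): 2000 + j3297 → |·| = √(2000²+3297²) = √14870209 ≈ 3856.2, ∠ = arctan(3297/2000) ≈ 58.76°
|G| = 5 · 1.0973e+07 / 4.3485e+10 ≈ 0.0012617
Gain = 20 log₁₀(0.0012617) ≈ -57.98 dB
∠G = 169.51° − 219.98° = -50.47°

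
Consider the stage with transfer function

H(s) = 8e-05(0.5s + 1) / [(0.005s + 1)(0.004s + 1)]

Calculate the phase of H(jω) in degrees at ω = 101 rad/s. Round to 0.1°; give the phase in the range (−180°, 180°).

At ω = 101 rad/s:
zero (1 + j101·0.5) = 1 + j50.5 → |·| ≈ 50.51, ∠ ≈ 88.87°
pole (1 + j101·0.005) = 1 + j0.505 → |·| ≈ 1.1203, ∠ ≈ 26.79°
pole (1 + j101·0.004) = 1 + j0.404 → |·| ≈ 1.0785, ∠ ≈ 22.00°
∠H = (88.87°) − (26.79° + 22.00°) = 40.08°

40.1°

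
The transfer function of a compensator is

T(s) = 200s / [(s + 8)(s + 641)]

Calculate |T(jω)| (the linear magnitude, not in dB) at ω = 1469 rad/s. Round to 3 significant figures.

At s = jω = j1469:
zero at origin: s = j1469 → |·| = 1469, ∠ = 90.00°
pole (s+8): 8 + j1469 → |·| = √(8²+1469²) = √2158025 ≈ 1469, ∠ = arctan(1469/8) ≈ 89.69°
pole (s+641): 641 + j1469 → |·| = √(641²+1469²) = √2568842 ≈ 1602.8, ∠ = arctan(1469/641) ≈ 66.43°
|T| = 200 · 1469 / 2.3545e+06 ≈ 0.12478

0.125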